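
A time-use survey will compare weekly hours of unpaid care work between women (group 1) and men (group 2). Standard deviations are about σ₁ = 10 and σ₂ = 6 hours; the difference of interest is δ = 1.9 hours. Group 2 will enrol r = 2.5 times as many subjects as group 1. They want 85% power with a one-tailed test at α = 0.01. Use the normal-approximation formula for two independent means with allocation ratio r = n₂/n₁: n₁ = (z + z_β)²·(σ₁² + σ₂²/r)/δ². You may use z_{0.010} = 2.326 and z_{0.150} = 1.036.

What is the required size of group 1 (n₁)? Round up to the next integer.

n₁ = 359

n₁ = (z_α + z_β)² · (σ₁² + σ₂²/r) / δ²
   = (2.326 + 1.036)² · (10² + 6²/2.5) / 1.9²
   = 11.3030 · (100 + 14.4) / 3.61
   = 11.3030 · 114.4 / 3.61
   = 358.19
Round up → n₁ = 359; n₂ = r·n₁ = 2.5 × 359 = 898.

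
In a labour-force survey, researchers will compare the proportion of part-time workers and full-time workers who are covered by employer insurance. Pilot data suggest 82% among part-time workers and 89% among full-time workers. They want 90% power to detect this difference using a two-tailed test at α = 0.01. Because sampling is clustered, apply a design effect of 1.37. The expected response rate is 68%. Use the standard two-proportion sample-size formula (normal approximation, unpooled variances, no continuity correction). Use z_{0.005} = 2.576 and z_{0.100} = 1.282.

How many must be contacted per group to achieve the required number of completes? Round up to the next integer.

n = 1503 per group

n = (z_{α/2} + z_β)² · [p₁(1−p₁) + p₂(1−p₂)] / (p₁ − p₂)²
  = (2.576 + 1.282)² · (0.82·0.18 + 0.89·0.11) / (-0.07)²
  = (3.858)² · (0.1476 + 0.0979) / 0.0049
  = 14.8842 · 0.2455 / 0.0049
  = 745.73
Design effect: 1.37 × 745.73 = 1021.65.
Adjust for 68% response: 1021.65 / 0.68 = 1502.42.
Round up → n = 1503 per group.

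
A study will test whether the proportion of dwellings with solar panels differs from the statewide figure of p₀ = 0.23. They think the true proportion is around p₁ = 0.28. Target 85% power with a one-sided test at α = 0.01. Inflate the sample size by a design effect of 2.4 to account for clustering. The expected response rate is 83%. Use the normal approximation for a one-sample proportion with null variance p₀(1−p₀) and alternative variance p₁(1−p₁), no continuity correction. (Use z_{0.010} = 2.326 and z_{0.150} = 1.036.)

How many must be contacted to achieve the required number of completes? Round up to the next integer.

n = [z_α·√(p₀q₀) + z_β·√(p₁q₁)]² / (p₁ − p₀)²
  = [2.326·√(0.23·0.77) + 1.036·√(0.28·0.72)]² / (0.05)²
  = [2.326·0.4208 + 1.036·0.4490]² / 0.0025
  = [1.4440]² / 0.0025
  = 834.08
Design effect: 2.4 × 834.08 = 2001.78.
Adjust for 83% response: 2001.78 / 0.83 = 2411.79.
Round up → n = 2412.

n = 2412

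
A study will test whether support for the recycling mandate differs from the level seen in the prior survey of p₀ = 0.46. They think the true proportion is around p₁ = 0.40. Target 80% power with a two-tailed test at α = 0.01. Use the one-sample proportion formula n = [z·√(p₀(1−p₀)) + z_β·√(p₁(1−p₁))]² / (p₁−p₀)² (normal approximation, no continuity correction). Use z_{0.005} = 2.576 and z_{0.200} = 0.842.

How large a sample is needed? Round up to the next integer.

n = 800

n = [z_{α/2}·√(p₀q₀) + z_β·√(p₁q₁)]² / (p₁ − p₀)²
  = [2.576·√(0.46·0.54) + 0.842·√(0.40·0.60)]² / (-0.06)²
  = [2.576·0.4984 + 0.842·0.4899]² / 0.0036
  = [1.6964]² / 0.0036
  = 799.35
Round up → n = 800.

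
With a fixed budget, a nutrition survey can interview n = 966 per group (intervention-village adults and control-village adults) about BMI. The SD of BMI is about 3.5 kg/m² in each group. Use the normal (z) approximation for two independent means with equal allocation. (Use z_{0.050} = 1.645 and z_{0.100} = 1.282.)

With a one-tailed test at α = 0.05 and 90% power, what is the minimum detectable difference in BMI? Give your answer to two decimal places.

Minimum detectable difference ≈ 0.47 kg/m²

δ = (z_α + z_β) · √((σ₁²+σ₂²)/n)
  = (1.645 + 1.282) · √(24.5/966)
  = 2.927 · √0.02536
  = 2.927 · 0.1593
  = 0.4661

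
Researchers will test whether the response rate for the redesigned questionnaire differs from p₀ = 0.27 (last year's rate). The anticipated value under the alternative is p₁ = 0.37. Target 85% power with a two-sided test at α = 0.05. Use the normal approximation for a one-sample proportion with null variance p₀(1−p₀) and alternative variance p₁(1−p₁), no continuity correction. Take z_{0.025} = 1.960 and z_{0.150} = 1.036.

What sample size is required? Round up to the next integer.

n = [z_{α/2}·√(p₀q₀) + z_β·√(p₁q₁)]² / (p₁ − p₀)²
  = [1.960·√(0.27·0.73) + 1.036·√(0.37·0.63)]² / (0.10)²
  = [1.960·0.4440 + 1.036·0.4828]² / 0.0100
  = [1.3703]² / 0.0100
  = 187.78
Round up → n = 188.

n = 188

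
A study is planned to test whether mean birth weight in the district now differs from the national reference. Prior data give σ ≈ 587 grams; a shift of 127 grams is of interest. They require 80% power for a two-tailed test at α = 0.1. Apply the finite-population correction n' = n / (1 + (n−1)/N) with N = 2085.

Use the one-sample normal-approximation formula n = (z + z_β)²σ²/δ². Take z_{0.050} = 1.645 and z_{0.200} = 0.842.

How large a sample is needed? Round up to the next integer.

n = 125

n = (z_{α/2} + z_β)² · σ² / δ²
  = (1.645 + 0.842)² · 587² / 127²
  = 6.1852 · 344569 / 16129
  = 132.14
Finite-population correction (N = 2085): 132.14 / (1 + (132.14 − 1)/2085) = 124.32.
Round up → n = 125.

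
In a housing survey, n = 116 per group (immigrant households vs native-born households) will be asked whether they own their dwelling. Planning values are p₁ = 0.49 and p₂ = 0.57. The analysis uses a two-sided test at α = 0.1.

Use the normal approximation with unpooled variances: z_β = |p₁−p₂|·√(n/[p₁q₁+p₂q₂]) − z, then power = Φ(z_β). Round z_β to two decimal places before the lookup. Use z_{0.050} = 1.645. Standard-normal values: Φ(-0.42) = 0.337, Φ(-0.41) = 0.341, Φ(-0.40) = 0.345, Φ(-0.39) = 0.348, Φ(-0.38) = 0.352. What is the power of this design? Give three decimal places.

Power ≈ 0.337

z_β = |p₁−p₂|·√(n/[p₁q₁+p₂q₂]) − z_{α/2}
    = 0.08 · √(116/0.4950) − 1.645
    = 0.08 · 15.3083 − 1.645
    = 1.2247 − 1.645 = -0.4203 → -0.42
Power = Φ(-0.42) = 0.337.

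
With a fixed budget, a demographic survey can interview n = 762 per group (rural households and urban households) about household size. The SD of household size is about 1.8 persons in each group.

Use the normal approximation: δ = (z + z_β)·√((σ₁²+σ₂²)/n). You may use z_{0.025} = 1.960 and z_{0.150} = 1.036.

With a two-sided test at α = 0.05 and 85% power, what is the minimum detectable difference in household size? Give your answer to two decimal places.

Minimum detectable difference ≈ 0.28 persons

δ = (z_{α/2} + z_β) · √((σ₁²+σ₂²)/n)
  = (1.960 + 1.036) · √(6.48/762)
  = 2.996 · √0.0085
  = 2.996 · 0.0922
  = 0.2763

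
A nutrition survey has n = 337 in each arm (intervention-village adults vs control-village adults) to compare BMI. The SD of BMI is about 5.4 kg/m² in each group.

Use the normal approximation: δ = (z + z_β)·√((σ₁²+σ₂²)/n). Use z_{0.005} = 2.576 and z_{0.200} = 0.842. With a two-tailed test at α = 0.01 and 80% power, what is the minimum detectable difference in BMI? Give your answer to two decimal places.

Minimum detectable difference ≈ 1.42 kg/m²

δ = (z_{α/2} + z_β) · √((σ₁²+σ₂²)/n)
  = (2.576 + 0.842) · √(58.32/337)
  = 3.418 · √0.17306
  = 3.418 · 0.4160
  = 1.4219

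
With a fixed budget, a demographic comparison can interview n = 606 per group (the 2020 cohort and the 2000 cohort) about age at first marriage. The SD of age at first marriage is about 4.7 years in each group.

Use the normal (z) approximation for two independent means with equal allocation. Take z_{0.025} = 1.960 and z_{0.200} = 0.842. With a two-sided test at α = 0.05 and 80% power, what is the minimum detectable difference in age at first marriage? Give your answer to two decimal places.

Minimum detectable difference ≈ 0.76 years

δ = (z_{α/2} + z_β) · √((σ₁²+σ₂²)/n)
  = (1.960 + 0.842) · √(44.18/606)
  = 2.802 · √0.0729
  = 2.802 · 0.2700
  = 0.7566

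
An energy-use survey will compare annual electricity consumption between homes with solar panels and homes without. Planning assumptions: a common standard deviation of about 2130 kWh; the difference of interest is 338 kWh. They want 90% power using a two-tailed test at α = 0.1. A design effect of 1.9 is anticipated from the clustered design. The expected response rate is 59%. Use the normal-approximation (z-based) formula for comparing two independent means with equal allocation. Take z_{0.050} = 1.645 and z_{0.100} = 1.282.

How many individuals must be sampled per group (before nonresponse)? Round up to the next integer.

n = 2192 per group

n = (z_{α/2} + z_β)² · (σ₁² + σ₂²) / δ²
  = (1.645 + 1.282)² · (2·2130² = 9073800) / 338²
  = 8.5673 · 9073800 / 114244
  = 680.46
Design effect: 1.9 × 680.46 = 1292.87.
Adjust for 59% response: 1292.87 / 0.59 = 2191.31.
Round up → n = 2192 per group.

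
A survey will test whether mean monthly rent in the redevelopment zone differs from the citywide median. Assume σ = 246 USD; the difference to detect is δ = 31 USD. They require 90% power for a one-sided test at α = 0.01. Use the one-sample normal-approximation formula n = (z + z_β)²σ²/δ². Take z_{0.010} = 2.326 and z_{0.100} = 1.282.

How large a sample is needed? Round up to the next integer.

n = (z_α + z_β)² · σ² / δ²
  = (2.326 + 1.282)² · 246² / 31²
  = 13.0177 · 60516 / 961
  = 819.75
Round up → n = 820.

n = 820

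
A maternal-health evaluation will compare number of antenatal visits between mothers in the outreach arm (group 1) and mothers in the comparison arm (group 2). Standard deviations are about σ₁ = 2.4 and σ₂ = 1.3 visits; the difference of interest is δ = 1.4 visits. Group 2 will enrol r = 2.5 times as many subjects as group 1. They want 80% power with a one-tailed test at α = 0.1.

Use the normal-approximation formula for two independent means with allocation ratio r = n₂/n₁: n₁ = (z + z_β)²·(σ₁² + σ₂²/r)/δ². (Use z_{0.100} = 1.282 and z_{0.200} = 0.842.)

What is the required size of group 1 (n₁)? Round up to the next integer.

n₁ = 15

n₁ = (z_α + z_β)² · (σ₁² + σ₂²/r) / δ²
   = (1.282 + 0.842)² · (2.4² + 1.3²/2.5) / 1.4²
   = 4.5114 · (5.76 + 0.676) / 1.96
   = 4.5114 · 6.436 / 1.96
   = 14.81
Round up → n₁ = 15; n₂ = r·n₁ = 2.5 × 15 = 38.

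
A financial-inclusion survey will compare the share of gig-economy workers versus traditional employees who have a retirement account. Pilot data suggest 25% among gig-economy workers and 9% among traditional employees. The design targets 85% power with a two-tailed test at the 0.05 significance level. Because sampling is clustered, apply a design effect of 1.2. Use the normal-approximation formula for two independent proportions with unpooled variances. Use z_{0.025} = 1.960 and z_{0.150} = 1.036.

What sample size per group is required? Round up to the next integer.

n = (z_{α/2} + z_β)² · [p₁(1−p₁) + p₂(1−p₂)] / (p₁ − p₂)²
  = (1.960 + 1.036)² · (0.25·0.75 + 0.09·0.91) / (0.16)²
  = (2.996)² · (0.1875 + 0.0819) / 0.0256
  = 8.9760 · 0.2694 / 0.0256
  = 94.46
Design effect: 1.2 × 94.46 = 113.35.
Round up → n = 114 per group.

n = 114 per group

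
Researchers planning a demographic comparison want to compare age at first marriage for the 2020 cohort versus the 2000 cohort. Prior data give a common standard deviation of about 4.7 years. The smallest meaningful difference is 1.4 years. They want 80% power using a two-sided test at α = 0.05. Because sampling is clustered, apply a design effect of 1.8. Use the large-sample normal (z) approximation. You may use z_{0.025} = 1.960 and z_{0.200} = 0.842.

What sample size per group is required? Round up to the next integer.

n = 319 per group

n = (z_{α/2} + z_β)² · (σ₁² + σ₂²) / δ²
  = (1.960 + 0.842)² · (2·4.7² = 44.18) / 1.4²
  = 7.8512 · 44.18 / 1.96
  = 176.97
Design effect: 1.8 × 176.97 = 318.55.
Round up → n = 319 per group.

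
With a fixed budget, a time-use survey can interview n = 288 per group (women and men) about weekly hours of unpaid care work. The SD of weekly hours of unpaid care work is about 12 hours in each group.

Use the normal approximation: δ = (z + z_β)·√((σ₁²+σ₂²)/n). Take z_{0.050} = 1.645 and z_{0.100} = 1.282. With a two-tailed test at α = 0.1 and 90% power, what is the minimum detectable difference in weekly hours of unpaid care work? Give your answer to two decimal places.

Minimum detectable difference ≈ 2.93 hours

δ = (z_{α/2} + z_β) · √((σ₁²+σ₂²)/n)
  = (1.645 + 1.282) · √(288/288)
  = 2.927 · √1
  = 2.927 · 1.0000
  = 2.9270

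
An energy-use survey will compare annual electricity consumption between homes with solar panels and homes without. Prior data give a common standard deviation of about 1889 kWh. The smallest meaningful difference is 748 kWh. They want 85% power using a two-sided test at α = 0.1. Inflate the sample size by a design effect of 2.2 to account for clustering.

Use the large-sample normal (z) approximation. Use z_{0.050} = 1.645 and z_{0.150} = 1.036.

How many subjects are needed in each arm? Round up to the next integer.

n = (z_{α/2} + z_β)² · (σ₁² + σ₂²) / δ²
  = (1.645 + 1.036)² · (2·1889² = 7136642) / 748²
  = 7.1878 · 7136642 / 559504
  = 91.68
Design effect: 2.2 × 91.68 = 201.70.
Round up → n = 202 per group.

n = 202 per group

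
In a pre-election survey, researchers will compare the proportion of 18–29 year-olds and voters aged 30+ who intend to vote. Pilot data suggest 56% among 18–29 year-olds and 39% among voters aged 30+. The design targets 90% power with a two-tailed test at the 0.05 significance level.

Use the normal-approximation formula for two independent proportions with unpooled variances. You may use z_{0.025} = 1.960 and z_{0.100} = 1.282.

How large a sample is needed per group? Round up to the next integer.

n = 177 per group

n = (z_{α/2} + z_β)² · [p₁(1−p₁) + p₂(1−p₂)] / (p₁ − p₂)²
  = (1.960 + 1.282)² · (0.56·0.44 + 0.39·0.61) / (0.17)²
  = (3.242)² · (0.2464 + 0.2379) / 0.0289
  = 10.5106 · 0.4843 / 0.0289
  = 176.13
Round up → n = 177 per group.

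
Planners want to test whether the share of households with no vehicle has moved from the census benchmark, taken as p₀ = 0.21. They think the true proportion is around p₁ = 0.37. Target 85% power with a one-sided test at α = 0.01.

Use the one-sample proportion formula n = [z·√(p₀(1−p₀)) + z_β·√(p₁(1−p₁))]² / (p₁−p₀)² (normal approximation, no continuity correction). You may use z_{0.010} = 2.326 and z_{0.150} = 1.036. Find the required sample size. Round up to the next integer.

n = [z_α·√(p₀q₀) + z_β·√(p₁q₁)]² / (p₁ − p₀)²
  = [2.326·√(0.21·0.79) + 1.036·√(0.37·0.63)]² / (0.16)²
  = [2.326·0.4073 + 1.036·0.4828]² / 0.0256
  = [1.4476]² / 0.0256
  = 81.86
Round up → n = 82.

n = 82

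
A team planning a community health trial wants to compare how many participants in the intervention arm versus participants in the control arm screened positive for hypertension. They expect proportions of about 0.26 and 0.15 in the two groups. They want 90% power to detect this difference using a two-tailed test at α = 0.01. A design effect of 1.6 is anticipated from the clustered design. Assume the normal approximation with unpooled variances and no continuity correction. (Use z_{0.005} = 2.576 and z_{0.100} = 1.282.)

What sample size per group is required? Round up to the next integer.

n = (z_{α/2} + z_β)² · [p₁(1−p₁) + p₂(1−p₂)] / (p₁ − p₂)²
  = (2.576 + 1.282)² · (0.26·0.74 + 0.15·0.85) / (0.11)²
  = (3.858)² · (0.1924 + 0.1275) / 0.0121
  = 14.8842 · 0.3199 / 0.0121
  = 393.51
Design effect: 1.6 × 393.51 = 629.61.
Round up → n = 630 per group.

n = 630 per group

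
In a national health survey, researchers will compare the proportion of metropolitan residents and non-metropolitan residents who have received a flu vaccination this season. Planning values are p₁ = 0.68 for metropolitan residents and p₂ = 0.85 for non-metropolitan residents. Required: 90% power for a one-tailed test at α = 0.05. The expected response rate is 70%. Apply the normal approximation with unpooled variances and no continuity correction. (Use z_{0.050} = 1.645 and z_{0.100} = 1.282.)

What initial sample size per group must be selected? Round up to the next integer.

n = (z_α + z_β)² · [p₁(1−p₁) + p₂(1−p₂)] / (p₁ − p₂)²
  = (1.645 + 1.282)² · (0.68·0.32 + 0.85·0.15) / (-0.17)²
  = (2.927)² · (0.2176 + 0.1275) / 0.0289
  = 8.5673 · 0.3451 / 0.0289
  = 102.30
Adjust for 70% response: 102.30 / 0.70 = 146.15.
Round up → n = 147 per group.

n = 147 per group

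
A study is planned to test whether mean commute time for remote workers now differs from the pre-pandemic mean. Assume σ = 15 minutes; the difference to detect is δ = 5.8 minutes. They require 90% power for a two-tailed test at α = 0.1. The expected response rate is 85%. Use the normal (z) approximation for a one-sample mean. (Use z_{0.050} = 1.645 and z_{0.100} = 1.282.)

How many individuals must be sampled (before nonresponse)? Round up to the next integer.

n = (z_{α/2} + z_β)² · σ² / δ²
  = (1.645 + 1.282)² · 15² / 5.8²
  = 8.5673 · 225 / 33.64
  = 57.30
Adjust for 85% response: 57.30 / 0.85 = 67.41.
Round up → n = 68.

n = 68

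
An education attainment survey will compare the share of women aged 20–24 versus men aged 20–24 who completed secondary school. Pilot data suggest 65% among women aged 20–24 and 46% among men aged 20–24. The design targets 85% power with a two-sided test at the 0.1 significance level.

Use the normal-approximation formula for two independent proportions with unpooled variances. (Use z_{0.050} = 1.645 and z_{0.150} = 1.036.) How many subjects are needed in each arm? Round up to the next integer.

n = (z_{α/2} + z_β)² · [p₁(1−p₁) + p₂(1−p₂)] / (p₁ − p₂)²
  = (1.645 + 1.036)² · (0.65·0.35 + 0.46·0.54) / (0.19)²
  = (2.681)² · (0.2275 + 0.2484) / 0.0361
  = 7.1878 · 0.4759 / 0.0361
  = 94.75
Round up → n = 95 per group.

n = 95 per group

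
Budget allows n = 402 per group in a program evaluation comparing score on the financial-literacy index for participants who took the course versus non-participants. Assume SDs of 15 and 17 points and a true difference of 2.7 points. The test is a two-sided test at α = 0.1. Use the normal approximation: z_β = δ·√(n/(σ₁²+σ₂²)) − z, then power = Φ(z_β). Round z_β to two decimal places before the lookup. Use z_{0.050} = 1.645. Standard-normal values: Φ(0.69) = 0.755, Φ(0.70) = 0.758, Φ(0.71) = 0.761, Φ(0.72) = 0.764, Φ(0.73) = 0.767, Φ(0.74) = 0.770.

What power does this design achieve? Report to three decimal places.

Power ≈ 0.770

z_β = δ·√(n/(σ₁²+σ₂²)) − z_{α/2}
    = 2.7 · √(402/514) − 1.645
    = 2.7 · 0.88436 − 1.645
    = 2.3878 − 1.645 = 0.7428 → 0.74
Power = Φ(0.74) = 0.770.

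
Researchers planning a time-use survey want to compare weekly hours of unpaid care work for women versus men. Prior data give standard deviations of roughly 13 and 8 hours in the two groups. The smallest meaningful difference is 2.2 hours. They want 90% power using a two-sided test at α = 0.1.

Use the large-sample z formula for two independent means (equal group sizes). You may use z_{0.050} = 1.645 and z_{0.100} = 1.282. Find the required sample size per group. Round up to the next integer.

n = (z_{α/2} + z_β)² · (σ₁² + σ₂²) / δ²
  = (1.645 + 1.282)² · (13² + 8² = 233) / 2.2²
  = 8.5673 · 233 / 4.84
  = 412.44
Round up → n = 413 per group.

n = 413 per group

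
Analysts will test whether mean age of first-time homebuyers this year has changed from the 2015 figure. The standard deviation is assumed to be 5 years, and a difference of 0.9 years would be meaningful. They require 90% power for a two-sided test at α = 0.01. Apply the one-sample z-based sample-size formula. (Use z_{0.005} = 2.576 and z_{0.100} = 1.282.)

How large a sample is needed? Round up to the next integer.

n = 460

n = (z_{α/2} + z_β)² · σ² / δ²
  = (2.576 + 1.282)² · 5² / 0.9²
  = 14.8842 · 25 / 0.81
  = 459.39
Round up → n = 460.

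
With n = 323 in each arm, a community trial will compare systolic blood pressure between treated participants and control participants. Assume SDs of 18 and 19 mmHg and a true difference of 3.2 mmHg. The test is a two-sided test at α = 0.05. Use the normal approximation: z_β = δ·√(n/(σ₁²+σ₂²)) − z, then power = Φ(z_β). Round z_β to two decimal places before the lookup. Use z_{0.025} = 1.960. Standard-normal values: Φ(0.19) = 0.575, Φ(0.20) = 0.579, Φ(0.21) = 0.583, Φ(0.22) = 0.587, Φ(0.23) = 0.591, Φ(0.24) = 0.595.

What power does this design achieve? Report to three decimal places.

z_β = δ·√(n/(σ₁²+σ₂²)) − z_{α/2}
    = 3.2 · √(323/685) − 1.960
    = 3.2 · 0.68668 − 1.960
    = 2.1974 − 1.960 = 0.2374 → 0.24
Power = Φ(0.24) = 0.595.

Power ≈ 0.595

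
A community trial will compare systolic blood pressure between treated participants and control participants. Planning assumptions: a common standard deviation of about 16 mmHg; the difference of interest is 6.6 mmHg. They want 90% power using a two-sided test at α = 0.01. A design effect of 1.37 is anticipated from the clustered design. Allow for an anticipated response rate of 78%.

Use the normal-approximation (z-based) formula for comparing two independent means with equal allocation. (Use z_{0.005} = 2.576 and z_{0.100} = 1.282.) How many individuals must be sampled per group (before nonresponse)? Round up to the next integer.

n = (z_{α/2} + z_β)² · (σ₁² + σ₂²) / δ²
  = (2.576 + 1.282)² · (2·16² = 512) / 6.6²
  = 14.8842 · 512 / 43.56
  = 174.95
Design effect: 1.37 × 174.95 = 239.68.
Adjust for 78% response: 239.68 / 0.78 = 307.28.
Round up → n = 308 per group.

n = 308 per group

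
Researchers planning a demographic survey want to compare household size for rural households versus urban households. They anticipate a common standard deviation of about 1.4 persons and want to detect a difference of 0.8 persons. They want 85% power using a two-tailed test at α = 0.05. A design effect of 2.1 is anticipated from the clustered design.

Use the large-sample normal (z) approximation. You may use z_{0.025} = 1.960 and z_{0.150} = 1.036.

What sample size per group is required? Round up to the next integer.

n = 116 per group

n = (z_{α/2} + z_β)² · (σ₁² + σ₂²) / δ²
  = (1.960 + 1.036)² · (2·1.4² = 3.92) / 0.8²
  = 8.9760 · 3.92 / 0.64
  = 54.98
Design effect: 2.1 × 54.98 = 115.45.
Round up → n = 116 per group.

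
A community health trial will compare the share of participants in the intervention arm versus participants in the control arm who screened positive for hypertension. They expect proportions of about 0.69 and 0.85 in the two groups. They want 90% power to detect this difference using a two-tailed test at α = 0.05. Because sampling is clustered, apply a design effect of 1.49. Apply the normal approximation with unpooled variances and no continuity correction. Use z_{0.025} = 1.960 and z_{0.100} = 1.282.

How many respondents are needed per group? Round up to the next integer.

n = 209 per group

n = (z_{α/2} + z_β)² · [p₁(1−p₁) + p₂(1−p₂)] / (p₁ − p₂)²
  = (1.960 + 1.282)² · (0.69·0.31 + 0.85·0.15) / (-0.16)²
  = (3.242)² · (0.2139 + 0.1275) / 0.0256
  = 10.5106 · 0.3414 / 0.0256
  = 140.17
Design effect: 1.49 × 140.17 = 208.85.
Round up → n = 209 per group.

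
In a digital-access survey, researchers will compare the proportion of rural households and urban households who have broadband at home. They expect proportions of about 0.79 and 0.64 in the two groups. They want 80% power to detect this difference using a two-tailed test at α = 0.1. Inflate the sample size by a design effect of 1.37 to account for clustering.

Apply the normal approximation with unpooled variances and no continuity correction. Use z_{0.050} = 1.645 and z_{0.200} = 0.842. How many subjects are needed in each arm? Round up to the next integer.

n = 150 per group

n = (z_{α/2} + z_β)² · [p₁(1−p₁) + p₂(1−p₂)] / (p₁ − p₂)²
  = (1.645 + 0.842)² · (0.79·0.21 + 0.64·0.36) / (0.15)²
  = (2.487)² · (0.1659 + 0.2304) / 0.0225
  = 6.1852 · 0.3963 / 0.0225
  = 108.94
Design effect: 1.37 × 108.94 = 149.25.
Round up → n = 150 per group.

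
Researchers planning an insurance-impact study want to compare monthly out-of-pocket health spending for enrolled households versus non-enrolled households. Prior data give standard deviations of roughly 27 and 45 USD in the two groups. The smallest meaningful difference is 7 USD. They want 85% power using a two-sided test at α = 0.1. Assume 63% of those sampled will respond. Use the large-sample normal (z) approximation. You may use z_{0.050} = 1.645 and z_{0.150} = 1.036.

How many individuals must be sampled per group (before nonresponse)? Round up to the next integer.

n = 642 per group

n = (z_{α/2} + z_β)² · (σ₁² + σ₂²) / δ²
  = (1.645 + 1.036)² · (27² + 45² = 2754) / 7²
  = 7.1878 · 2754 / 49
  = 403.98
Adjust for 63% response: 403.98 / 0.63 = 641.24.
Round up → n = 642 per group.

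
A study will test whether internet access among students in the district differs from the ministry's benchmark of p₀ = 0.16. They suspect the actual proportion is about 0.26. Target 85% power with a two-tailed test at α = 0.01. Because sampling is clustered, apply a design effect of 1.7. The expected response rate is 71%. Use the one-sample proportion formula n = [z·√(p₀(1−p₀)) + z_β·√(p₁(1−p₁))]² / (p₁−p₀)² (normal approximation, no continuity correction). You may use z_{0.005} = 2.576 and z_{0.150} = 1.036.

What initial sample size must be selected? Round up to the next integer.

n = 469

n = [z_{α/2}·√(p₀q₀) + z_β·√(p₁q₁)]² / (p₁ − p₀)²
  = [2.576·√(0.16·0.84) + 1.036·√(0.26·0.74)]² / (0.10)²
  = [2.576·0.3666 + 1.036·0.4386]² / 0.0100
  = [1.3988]² / 0.0100
  = 195.66
Design effect: 1.7 × 195.66 = 332.63.
Adjust for 71% response: 332.63 / 0.71 = 468.49.
Round up → n = 469.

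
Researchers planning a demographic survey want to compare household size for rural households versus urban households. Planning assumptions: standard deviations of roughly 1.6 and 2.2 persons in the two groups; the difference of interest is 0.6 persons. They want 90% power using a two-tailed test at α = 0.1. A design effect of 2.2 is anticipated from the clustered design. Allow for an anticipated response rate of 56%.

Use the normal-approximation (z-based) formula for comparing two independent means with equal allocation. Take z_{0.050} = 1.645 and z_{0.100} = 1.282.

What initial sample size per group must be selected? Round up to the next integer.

n = 692 per group

n = (z_{α/2} + z_β)² · (σ₁² + σ₂²) / δ²
  = (1.645 + 1.282)² · (1.6² + 2.2² = 7.4) / 0.6²
  = 8.5673 · 7.4 / 0.36
  = 176.11
Design effect: 2.2 × 176.11 = 387.43.
Adjust for 56% response: 387.43 / 0.56 = 691.85.
Round up → n = 692 per group.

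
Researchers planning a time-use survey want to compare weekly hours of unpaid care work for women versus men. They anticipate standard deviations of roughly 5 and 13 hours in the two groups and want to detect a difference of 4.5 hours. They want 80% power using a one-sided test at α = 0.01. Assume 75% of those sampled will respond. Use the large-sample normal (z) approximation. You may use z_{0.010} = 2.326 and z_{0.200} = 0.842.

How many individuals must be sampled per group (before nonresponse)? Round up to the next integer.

n = 129 per group

n = (z_α + z_β)² · (σ₁² + σ₂²) / δ²
  = (2.326 + 0.842)² · (5² + 13² = 194) / 4.5²
  = 10.0362 · 194 / 20.25
  = 96.15
Adjust for 75% response: 96.15 / 0.75 = 128.20.
Round up → n = 129 per group.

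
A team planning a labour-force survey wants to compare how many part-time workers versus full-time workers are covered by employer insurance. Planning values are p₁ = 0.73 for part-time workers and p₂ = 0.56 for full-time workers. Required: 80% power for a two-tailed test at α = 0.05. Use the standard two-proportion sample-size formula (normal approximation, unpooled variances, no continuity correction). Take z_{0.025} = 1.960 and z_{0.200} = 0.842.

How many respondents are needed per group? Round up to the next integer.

n = 121 per group

n = (z_{α/2} + z_β)² · [p₁(1−p₁) + p₂(1−p₂)] / (p₁ − p₂)²
  = (1.960 + 0.842)² · (0.73·0.27 + 0.56·0.44) / (0.17)²
  = (2.802)² · (0.1971 + 0.2464) / 0.0289
  = 7.8512 · 0.4435 / 0.0289
  = 120.48
Round up → n = 121 per group.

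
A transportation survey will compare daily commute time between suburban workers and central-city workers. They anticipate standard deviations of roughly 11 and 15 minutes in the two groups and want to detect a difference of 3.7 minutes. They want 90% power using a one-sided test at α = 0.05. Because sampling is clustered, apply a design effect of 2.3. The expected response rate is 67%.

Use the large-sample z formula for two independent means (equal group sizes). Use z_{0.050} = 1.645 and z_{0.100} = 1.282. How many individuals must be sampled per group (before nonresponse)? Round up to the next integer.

n = 744 per group

n = (z_α + z_β)² · (σ₁² + σ₂²) / δ²
  = (1.645 + 1.282)² · (11² + 15² = 346) / 3.7²
  = 8.5673 · 346 / 13.69
  = 216.53
Design effect: 2.3 × 216.53 = 498.02.
Adjust for 67% response: 498.02 / 0.67 = 743.31.
Round up → n = 744 per group.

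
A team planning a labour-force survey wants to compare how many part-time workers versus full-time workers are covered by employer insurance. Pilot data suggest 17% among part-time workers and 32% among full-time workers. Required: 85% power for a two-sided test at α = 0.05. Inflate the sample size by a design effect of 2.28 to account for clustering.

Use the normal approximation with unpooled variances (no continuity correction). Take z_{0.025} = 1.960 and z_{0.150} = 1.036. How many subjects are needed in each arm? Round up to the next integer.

n = 327 per group

n = (z_{α/2} + z_β)² · [p₁(1−p₁) + p₂(1−p₂)] / (p₁ − p₂)²
  = (1.960 + 1.036)² · (0.17·0.83 + 0.32·0.68) / (-0.15)²
  = (2.996)² · (0.1411 + 0.2176) / 0.0225
  = 8.9760 · 0.3587 / 0.0225
  = 143.10
Design effect: 2.28 × 143.10 = 326.26.
Round up → n = 327 per group.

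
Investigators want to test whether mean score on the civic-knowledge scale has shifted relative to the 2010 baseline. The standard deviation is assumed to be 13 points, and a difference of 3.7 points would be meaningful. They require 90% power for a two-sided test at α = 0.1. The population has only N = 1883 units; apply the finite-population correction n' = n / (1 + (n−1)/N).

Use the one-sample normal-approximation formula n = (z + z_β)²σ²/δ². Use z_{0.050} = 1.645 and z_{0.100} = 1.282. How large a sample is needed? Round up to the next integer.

n = (z_{α/2} + z_β)² · σ² / δ²
  = (1.645 + 1.282)² · 13² / 3.7²
  = 8.5673 · 169 / 13.69
  = 105.76
Finite-population correction (N = 1883): 105.76 / (1 + (105.76 − 1)/1883) = 100.19.
Round up → n = 101.

n = 101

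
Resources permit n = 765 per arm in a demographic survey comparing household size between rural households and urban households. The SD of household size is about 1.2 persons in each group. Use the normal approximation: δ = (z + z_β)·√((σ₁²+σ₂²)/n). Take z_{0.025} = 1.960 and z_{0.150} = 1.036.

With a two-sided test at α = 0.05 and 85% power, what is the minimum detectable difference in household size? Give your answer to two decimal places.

δ = (z_{α/2} + z_β) · √((σ₁²+σ₂²)/n)
  = (1.960 + 1.036) · √(2.88/765)
  = 2.996 · √0.00376
  = 2.996 · 0.0614
  = 0.1838

Minimum detectable difference ≈ 0.18 persons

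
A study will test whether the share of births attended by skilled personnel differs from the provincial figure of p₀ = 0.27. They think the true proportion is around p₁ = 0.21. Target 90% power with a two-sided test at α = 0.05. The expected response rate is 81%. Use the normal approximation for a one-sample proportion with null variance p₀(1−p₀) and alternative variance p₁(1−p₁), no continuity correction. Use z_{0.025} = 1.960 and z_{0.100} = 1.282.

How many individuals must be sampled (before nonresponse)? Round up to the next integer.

n = [z_{α/2}·√(p₀q₀) + z_β·√(p₁q₁)]² / (p₁ − p₀)²
  = [1.960·√(0.27·0.73) + 1.282·√(0.21·0.79)]² / (-0.06)²
  = [1.960·0.4440 + 1.282·0.4073]² / 0.0036
  = [1.3923]² / 0.0036
  = 538.49
Adjust for 81% response: 538.49 / 0.81 = 664.81.
Round up → n = 665.

n = 665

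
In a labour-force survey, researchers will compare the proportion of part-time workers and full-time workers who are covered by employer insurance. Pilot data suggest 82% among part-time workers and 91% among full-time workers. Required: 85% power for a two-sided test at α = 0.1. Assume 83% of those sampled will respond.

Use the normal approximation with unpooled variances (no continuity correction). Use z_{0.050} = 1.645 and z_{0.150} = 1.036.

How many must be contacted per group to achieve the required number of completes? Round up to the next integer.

n = (z_{α/2} + z_β)² · [p₁(1−p₁) + p₂(1−p₂)] / (p₁ − p₂)²
  = (1.645 + 1.036)² · (0.82·0.18 + 0.91·0.09) / (-0.09)²
  = (2.681)² · (0.1476 + 0.0819) / 0.0081
  = 7.1878 · 0.2295 / 0.0081
  = 203.65
Adjust for 83% response: 203.65 / 0.83 = 245.37.
Round up → n = 246 per group.

n = 246 per group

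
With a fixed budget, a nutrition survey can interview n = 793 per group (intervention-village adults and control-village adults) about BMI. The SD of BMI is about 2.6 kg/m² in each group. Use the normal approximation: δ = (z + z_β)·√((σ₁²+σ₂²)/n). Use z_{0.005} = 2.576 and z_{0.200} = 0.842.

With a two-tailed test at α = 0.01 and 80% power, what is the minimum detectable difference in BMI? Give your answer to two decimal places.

δ = (z_{α/2} + z_β) · √((σ₁²+σ₂²)/n)
  = (2.576 + 0.842) · √(13.52/793)
  = 3.418 · √0.01705
  = 3.418 · 0.1306
  = 0.4463

Minimum detectable difference ≈ 0.45 kg/m²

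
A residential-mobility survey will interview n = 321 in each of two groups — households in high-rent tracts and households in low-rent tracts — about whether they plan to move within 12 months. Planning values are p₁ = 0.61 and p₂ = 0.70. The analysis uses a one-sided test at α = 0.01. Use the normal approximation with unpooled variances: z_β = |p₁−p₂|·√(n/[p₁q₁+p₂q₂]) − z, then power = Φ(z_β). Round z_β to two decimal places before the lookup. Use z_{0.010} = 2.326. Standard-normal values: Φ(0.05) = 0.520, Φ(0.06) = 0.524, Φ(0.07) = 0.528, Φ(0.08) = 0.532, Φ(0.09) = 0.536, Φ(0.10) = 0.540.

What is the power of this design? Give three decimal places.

Power ≈ 0.532

z_β = |p₁−p₂|·√(n/[p₁q₁+p₂q₂]) − z_α
    = 0.09 · √(321/0.4479) − 2.326
    = 0.09 · 26.7708 − 2.326
    = 2.4094 − 2.326 = 0.0834 → 0.08
Power = Φ(0.08) = 0.532.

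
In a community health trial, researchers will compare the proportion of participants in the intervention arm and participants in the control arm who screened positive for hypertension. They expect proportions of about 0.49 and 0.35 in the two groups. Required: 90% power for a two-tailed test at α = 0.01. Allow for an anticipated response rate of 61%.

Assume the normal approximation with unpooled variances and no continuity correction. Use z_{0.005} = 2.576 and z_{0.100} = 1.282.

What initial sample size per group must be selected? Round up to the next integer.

n = 595 per group

n = (z_{α/2} + z_β)² · [p₁(1−p₁) + p₂(1−p₂)] / (p₁ − p₂)²
  = (2.576 + 1.282)² · (0.49·0.51 + 0.35·0.65) / (0.14)²
  = (3.858)² · (0.2499 + 0.2275) / 0.0196
  = 14.8842 · 0.4774 / 0.0196
  = 362.54
Adjust for 61% response: 362.54 / 0.61 = 594.32.
Round up → n = 595 per group.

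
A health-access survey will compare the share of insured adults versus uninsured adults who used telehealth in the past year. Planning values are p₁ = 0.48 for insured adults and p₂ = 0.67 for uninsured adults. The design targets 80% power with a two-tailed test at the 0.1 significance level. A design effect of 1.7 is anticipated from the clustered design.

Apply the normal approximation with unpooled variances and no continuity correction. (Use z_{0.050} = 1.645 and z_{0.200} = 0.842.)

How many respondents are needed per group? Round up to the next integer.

n = (z_{α/2} + z_β)² · [p₁(1−p₁) + p₂(1−p₂)] / (p₁ − p₂)²
  = (1.645 + 0.842)² · (0.48·0.52 + 0.67·0.33) / (-0.19)²
  = (2.487)² · (0.2496 + 0.2211) / 0.0361
  = 6.1852 · 0.4707 / 0.0361
  = 80.65
Design effect: 1.7 × 80.65 = 137.10.
Round up → n = 138 per group.

n = 138 per group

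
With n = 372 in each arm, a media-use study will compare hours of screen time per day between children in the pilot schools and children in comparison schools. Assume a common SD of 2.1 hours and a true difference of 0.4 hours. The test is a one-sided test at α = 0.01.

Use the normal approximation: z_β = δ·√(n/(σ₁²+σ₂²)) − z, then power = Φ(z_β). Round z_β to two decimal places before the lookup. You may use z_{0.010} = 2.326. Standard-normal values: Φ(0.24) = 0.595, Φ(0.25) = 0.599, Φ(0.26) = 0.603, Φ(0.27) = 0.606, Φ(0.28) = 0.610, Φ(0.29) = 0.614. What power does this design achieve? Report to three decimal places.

z_β = δ·√(n/(σ₁²+σ₂²)) − z_α
    = 0.4 · √(372/8.82) − 2.326
    = 0.4 · 6.49437 − 2.326
    = 2.5977 − 2.326 = 0.2717 → 0.27
Power = Φ(0.27) = 0.606.

Power ≈ 0.606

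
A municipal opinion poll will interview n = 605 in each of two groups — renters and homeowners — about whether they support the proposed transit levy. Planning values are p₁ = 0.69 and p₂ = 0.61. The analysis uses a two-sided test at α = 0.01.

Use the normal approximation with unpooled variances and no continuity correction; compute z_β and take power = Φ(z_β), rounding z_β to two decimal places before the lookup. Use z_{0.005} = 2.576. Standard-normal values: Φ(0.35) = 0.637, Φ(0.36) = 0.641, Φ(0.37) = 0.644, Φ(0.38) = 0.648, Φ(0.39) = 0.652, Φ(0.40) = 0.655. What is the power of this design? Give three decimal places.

Power ≈ 0.637

z_β = |p₁−p₂|·√(n/[p₁q₁+p₂q₂]) − z_{α/2}
    = 0.08 · √(605/0.4518) − 2.576
    = 0.08 · 36.5936 − 2.576
    = 2.9275 − 2.576 = 0.3515 → 0.35
Power = Φ(0.35) = 0.637.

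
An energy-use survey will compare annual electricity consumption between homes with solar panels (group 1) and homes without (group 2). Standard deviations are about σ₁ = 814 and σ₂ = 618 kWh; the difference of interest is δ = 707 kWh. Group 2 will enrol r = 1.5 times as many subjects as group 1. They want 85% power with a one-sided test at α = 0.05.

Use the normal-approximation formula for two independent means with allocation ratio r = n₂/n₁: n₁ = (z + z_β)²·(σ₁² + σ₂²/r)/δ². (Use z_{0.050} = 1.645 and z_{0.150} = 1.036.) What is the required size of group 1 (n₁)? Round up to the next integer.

n₁ = 14

n₁ = (z_α + z_β)² · (σ₁² + σ₂²/r) / δ²
   = (1.645 + 1.036)² · (814² + 618²/1.5) / 707²
   = 7.1878 · (662596 + 254616) / 499849
   = 7.1878 · 917212 / 499849
   = 13.19
Round up → n₁ = 14; n₂ = r·n₁ = 1.5 × 14 = 21.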